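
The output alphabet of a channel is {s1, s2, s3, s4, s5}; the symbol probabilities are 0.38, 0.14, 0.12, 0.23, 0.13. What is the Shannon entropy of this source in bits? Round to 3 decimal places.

H = −Σ pᵢ log₂ pᵢ.
−0.38·log₂(0.38) = 0.5305
−0.14·log₂(0.14) = 0.3971
−0.12·log₂(0.12) = 0.3671
−0.23·log₂(0.23) = 0.4877
−0.13·log₂(0.13) = 0.3826
Sum ≈ 2.1649 → 2.165 bits.

2.165 bits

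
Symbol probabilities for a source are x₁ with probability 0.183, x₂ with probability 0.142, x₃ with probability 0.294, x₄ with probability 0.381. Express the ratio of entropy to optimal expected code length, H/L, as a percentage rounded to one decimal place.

97.6%

Entropy H = −Σ p log₂ p ≈ 1.8979 bits.
Huffman merges: 71/500+183/1000→13/40; 147/500+13/40→619/1000; 381/1000+619/1000→1. L = 243/125 ≈ 1.9440.
Efficiency = H/L = 1.8979/1.9440 = 97.6%.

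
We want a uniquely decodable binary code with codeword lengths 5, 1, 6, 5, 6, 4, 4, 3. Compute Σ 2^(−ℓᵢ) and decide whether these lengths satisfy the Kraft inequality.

With common denominator 2^6 = 64: Σ 2^(−ℓᵢ) = 2/64 + 32/64 + 1/64 + 2/64 + 1/64 + 4/64 + 4/64 + 8/64 = 54/64 = 0.84375.
Kraft's inequality requires Σ ≤ 1; here Σ = 0.84375 ≤ 1, so such a prefix code exists.

0.84375; yes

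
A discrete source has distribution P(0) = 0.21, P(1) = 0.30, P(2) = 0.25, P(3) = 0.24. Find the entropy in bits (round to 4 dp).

1.9880 bits

H = −Σ pᵢ log₂ pᵢ.
−0.21·log₂(0.21) = 0.4728
−0.30·log₂(0.30) = 0.5211
−0.25·log₂(0.25) = 0.5000
−0.24·log₂(0.24) = 0.4941
Sum ≈ 1.9880 → 1.9880 bits.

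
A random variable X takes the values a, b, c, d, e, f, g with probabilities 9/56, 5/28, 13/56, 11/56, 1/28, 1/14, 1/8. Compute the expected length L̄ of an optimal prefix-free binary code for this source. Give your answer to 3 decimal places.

2.679 bits/symbol

Repeatedly combine the two least-probable nodes; the expected code length is the sum of the merged weights.
merge 1/28 + 1/14 → 3/28
merge 3/28 + 1/8 → 13/56
merge 9/56 + 5/28 → 19/56
merge 11/56 + 13/56 → 3/7
merge 13/56 + 19/56 → 4/7
merge 3/7 + 4/7 → 1
L = 3/28 + 13/56 + 19/56 + 3/7 + 4/7 + 1 = 75/28 ≈ 2.679 bits/symbol.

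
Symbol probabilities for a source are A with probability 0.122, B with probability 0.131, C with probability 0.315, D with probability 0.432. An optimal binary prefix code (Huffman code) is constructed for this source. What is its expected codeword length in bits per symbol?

Repeatedly combine the two least-probable nodes; the expected code length is the sum of the merged weights.
merge 61/500 + 131/1000 → 253/1000
merge 253/1000 + 63/200 → 71/125
merge 54/125 + 71/125 → 1
L = 253/1000 + 71/125 + 1 = 1821/1000 = 1.821 bits/symbol.

1.821 bits/symbol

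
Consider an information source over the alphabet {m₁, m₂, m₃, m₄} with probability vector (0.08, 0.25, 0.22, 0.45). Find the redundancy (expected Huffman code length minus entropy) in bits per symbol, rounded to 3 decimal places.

0.060 bits

Entropy H = −Σ p log₂ p ≈ 1.7905 bits.
Huffman merges: 2/25+11/50→3/10; 1/4+3/10→11/20; 9/20+11/20→1. L = 37/20 ≈ 1.8500.
L − H = 1.8500 − 1.7905 = 0.060 bits.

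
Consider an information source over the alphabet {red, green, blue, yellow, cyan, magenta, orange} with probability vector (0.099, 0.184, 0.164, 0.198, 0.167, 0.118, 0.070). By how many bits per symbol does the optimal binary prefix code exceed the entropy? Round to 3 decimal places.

0.053 bits

Entropy H = −Σ p log₂ p ≈ 2.7336 bits.
Huffman merges: 7/100+99/1000→169/1000; 59/500+41/250→141/500; 167/1000+169/1000→42/125; 23/125+99/500→191/500; 141/500+42/125→309/500; 191/500+309/500→1. L = 2787/1000 ≈ 2.7870.
L − H = 2.7870 − 2.7336 = 0.053 bits.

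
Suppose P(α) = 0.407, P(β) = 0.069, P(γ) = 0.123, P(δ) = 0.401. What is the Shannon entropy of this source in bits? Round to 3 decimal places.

H = −Σ pᵢ log₂ pᵢ.
−0.407·log₂(0.407) = 0.5278
−0.069·log₂(0.069) = 0.2662
−0.123·log₂(0.123) = 0.3719
−0.401·log₂(0.401) = 0.5286
Sum ≈ 1.6945 → 1.694 bits.

1.694 bits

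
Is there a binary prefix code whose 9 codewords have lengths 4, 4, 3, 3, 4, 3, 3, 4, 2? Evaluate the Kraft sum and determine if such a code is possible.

1; yes

With common denominator 2^4 = 16: Σ 2^(−ℓᵢ) = 1/16 + 1/16 + 2/16 + 2/16 + 1/16 + 2/16 + 2/16 + 1/16 + 4/16 = 16/16 = 1.
Kraft's inequality requires Σ ≤ 1; here Σ = 1 ≤ 1, so such a prefix code exists.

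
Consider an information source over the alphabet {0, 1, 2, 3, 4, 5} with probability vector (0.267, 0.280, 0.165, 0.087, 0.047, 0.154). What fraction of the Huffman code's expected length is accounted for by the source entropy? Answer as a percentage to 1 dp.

Entropy H = −Σ p log₂ p ≈ 2.3812 bits.
Huffman merges: 47/1000+87/1000→67/500; 67/500+77/500→36/125; 33/200+267/1000→54/125; 7/25+36/125→71/125; 54/125+71/125→1. L = 1211/500 ≈ 2.4220.
Efficiency = H/L = 2.3812/2.4220 = 98.3%.

98.3%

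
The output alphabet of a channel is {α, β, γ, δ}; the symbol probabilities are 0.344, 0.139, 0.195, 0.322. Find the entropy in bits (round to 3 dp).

1.912 bits

H = −Σ pᵢ log₂ pᵢ.
−0.344·log₂(0.344) = 0.5296
−0.139·log₂(0.139) = 0.3957
−0.195·log₂(0.195) = 0.4599
−0.322·log₂(0.322) = 0.5264
Sum ≈ 1.9116 → 1.912 bits.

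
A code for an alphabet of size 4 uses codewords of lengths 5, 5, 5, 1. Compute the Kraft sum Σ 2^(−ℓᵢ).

0.59375

With common denominator 2^5 = 32: Σ 2^(−ℓᵢ) = 1/32 + 1/32 + 1/32 + 16/32 = 19/32 = 0.59375.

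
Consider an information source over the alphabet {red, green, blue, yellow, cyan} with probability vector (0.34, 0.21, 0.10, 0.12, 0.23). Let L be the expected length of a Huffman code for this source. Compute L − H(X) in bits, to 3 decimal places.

0.031 bits

Entropy H = −Σ p log₂ p ≈ 2.1889 bits.
Huffman merges: 1/10+3/25→11/50; 21/100+11/50→43/100; 23/100+17/50→57/100; 43/100+57/100→1. L = 111/50 ≈ 2.2200.
L − H = 2.2200 − 2.1889 = 0.031 bits.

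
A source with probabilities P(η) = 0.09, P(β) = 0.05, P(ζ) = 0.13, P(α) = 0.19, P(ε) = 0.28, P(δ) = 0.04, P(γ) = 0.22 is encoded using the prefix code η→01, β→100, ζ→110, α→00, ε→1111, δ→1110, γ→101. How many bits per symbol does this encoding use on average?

3.04 bits/symbol

L̄ = Σ pᵢ·ℓᵢ = 0.09·2 + 0.05·3 + 0.13·3 + 0.19·2 + 0.28·4 + 0.04·4 + 0.22·3 = 3.04 bits/symbol.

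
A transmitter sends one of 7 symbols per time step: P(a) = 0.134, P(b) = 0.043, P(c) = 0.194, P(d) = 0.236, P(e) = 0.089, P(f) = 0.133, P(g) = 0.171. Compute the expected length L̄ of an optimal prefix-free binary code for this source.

Repeatedly combine the two least-probable nodes; the expected code length is the sum of the merged weights.
merge 43/1000 + 89/1000 → 33/250
merge 33/250 + 133/1000 → 53/200
merge 67/500 + 171/1000 → 61/200
merge 97/500 + 59/250 → 43/100
merge 53/200 + 61/200 → 57/100
merge 43/100 + 57/100 → 1
L = 33/250 + 53/200 + 61/200 + 43/100 + 57/100 + 1 = 1351/500 = 2.702 bits/symbol.

2.702 bits/symbol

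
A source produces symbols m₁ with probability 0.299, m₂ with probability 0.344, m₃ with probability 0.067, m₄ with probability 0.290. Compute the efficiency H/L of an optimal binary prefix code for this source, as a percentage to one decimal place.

Entropy H = −Σ p log₂ p ≈ 1.8296 bits.
Huffman merges: 67/1000+29/100→357/1000; 299/1000+43/125→643/1000; 357/1000+643/1000→1. L = 2 ≈ 2.0000.
Efficiency = H/L = 1.8296/2.0000 = 91.5%.

91.5%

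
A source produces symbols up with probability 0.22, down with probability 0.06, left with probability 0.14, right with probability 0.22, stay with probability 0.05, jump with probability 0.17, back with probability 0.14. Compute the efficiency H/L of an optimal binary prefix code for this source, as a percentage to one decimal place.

Entropy H = −Σ p log₂ p ≈ 2.6496 bits.
Huffman merges: 1/20+3/50→11/100; 11/100+7/50→1/4; 7/50+17/100→31/100; 11/50+11/50→11/25; 1/4+31/100→14/25; 11/25+14/25→1. L = 267/100 ≈ 2.6700.
Efficiency = H/L = 2.6496/2.6700 = 99.2%.

99.2%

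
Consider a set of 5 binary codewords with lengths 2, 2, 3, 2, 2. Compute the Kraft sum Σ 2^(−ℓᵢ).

With common denominator 2^3 = 8: Σ 2^(−ℓᵢ) = 2/8 + 2/8 + 1/8 + 2/8 + 2/8 = 9/8 = 1.125.

1.125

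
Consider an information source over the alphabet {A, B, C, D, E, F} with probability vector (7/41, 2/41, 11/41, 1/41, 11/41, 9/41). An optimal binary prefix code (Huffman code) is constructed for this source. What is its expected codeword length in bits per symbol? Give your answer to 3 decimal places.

Repeatedly combine the two least-probable nodes; the expected code length is the sum of the merged weights.
merge 1/41 + 2/41 → 3/41
merge 3/41 + 7/41 → 10/41
merge 9/41 + 10/41 → 19/41
merge 11/41 + 11/41 → 22/41
merge 19/41 + 22/41 → 1
L = 3/41 + 10/41 + 19/41 + 22/41 + 1 = 95/41 ≈ 2.317 bits/symbol.

2.317 bits/symbol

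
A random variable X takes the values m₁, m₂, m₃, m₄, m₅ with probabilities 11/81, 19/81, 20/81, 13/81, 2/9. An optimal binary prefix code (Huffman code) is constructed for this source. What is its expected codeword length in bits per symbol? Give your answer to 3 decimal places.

Repeatedly combine the two least-probable nodes; the expected code length is the sum of the merged weights.
merge 11/81 + 13/81 → 8/27
merge 2/9 + 19/81 → 37/81
merge 20/81 + 8/27 → 44/81
merge 37/81 + 44/81 → 1
L = 8/27 + 37/81 + 44/81 + 1 = 62/27 ≈ 2.296 bits/symbol.

2.296 bits/symbol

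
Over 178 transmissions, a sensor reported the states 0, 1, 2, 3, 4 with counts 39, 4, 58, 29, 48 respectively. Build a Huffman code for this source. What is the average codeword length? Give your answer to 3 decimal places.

2.185 bits/symbol

Probabilities are the counts divided by 178.
Repeatedly combine the two least-probable nodes; the expected code length is the sum of the merged weights.
merge 2/89 + 29/178 → 33/178
merge 33/178 + 39/178 → 36/89
merge 24/89 + 29/89 → 53/89
merge 36/89 + 53/89 → 1
L = 33/178 + 36/89 + 53/89 + 1 = 389/178 ≈ 2.185 bits/symbol.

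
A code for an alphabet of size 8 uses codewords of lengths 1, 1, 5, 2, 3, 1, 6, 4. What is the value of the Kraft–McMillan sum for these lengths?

1.984375

With common denominator 2^6 = 64: Σ 2^(−ℓᵢ) = 32/64 + 32/64 + 2/64 + 16/64 + 8/64 + 32/64 + 1/64 + 4/64 = 127/64 = 1.984375.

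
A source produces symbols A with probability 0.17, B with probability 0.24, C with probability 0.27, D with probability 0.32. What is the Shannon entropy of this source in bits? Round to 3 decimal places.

H = −Σ pᵢ log₂ pᵢ.
−0.17·log₂(0.17) = 0.4346
−0.24·log₂(0.24) = 0.4941
−0.27·log₂(0.27) = 0.5100
−0.32·log₂(0.32) = 0.5260
Sum ≈ 1.9648 → 1.965 bits.

1.965 bits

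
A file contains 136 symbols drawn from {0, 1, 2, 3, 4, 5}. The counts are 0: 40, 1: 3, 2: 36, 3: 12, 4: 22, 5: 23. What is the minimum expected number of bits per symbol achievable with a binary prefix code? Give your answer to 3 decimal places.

2.382 bits/symbol

Probabilities are the counts divided by 136.
Repeatedly combine the two least-probable nodes; the expected code length is the sum of the merged weights.
merge 3/136 + 3/34 → 15/136
merge 15/136 + 11/68 → 37/136
merge 23/136 + 9/34 → 59/136
merge 37/136 + 5/17 → 77/136
merge 59/136 + 77/136 → 1
L = 15/136 + 37/136 + 59/136 + 77/136 + 1 = 81/34 ≈ 2.382 bits/symbol.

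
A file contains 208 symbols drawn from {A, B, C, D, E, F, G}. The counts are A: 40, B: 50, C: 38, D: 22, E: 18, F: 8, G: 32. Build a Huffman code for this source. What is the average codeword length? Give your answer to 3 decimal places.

2.692 bits/symbol

Probabilities are the counts divided by 208.
Repeatedly combine the two least-probable nodes; the expected code length is the sum of the merged weights.
merge 1/26 + 9/104 → 1/8
merge 11/104 + 1/8 → 3/13
merge 2/13 + 19/104 → 35/104
merge 5/26 + 3/13 → 11/26
merge 25/104 + 35/104 → 15/26
merge 11/26 + 15/26 → 1
L = 1/8 + 3/13 + 35/104 + 11/26 + 15/26 + 1 = 35/13 ≈ 2.692 bits/symbol.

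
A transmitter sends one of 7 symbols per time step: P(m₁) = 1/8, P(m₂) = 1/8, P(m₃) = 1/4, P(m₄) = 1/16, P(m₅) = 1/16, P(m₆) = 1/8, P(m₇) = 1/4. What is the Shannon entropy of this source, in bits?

Each probability is a power of 1/2, so log₂(1/p) is an integer.
H = Σ p·log₂(1/p) = 1/8·3 + 1/8·3 + 1/4·2 + 1/16·4 + 1/16·4 + 1/8·3 + 1/4·2 = 2.625 bits.

2.625 bits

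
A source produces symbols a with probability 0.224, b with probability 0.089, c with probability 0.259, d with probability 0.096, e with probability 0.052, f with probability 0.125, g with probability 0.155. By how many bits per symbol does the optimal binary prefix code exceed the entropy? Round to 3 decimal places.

0.021 bits

Entropy H = −Σ p log₂ p ≈ 2.6371 bits.
Huffman merges: 13/250+89/1000→141/1000; 12/125+1/8→221/1000; 141/1000+31/200→37/125; 221/1000+28/125→89/200; 259/1000+37/125→111/200; 89/200+111/200→1. L = 1329/500 ≈ 2.6580.
L − H = 2.6580 − 2.6371 = 0.021 bits.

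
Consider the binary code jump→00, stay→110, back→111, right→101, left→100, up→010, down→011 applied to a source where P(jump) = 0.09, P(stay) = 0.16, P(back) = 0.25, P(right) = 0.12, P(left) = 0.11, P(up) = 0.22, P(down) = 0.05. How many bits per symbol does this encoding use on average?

2.91 bits/symbol

L̄ = Σ pᵢ·ℓᵢ = 0.09·2 + 0.16·3 + 0.25·3 + 0.12·3 + 0.11·3 + 0.22·3 + 0.05·3 = 2.91 bits/symbol.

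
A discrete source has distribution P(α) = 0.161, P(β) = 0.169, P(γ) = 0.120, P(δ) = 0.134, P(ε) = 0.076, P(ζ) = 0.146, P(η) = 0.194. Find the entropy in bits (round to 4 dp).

H = −Σ pᵢ log₂ pᵢ.
−0.161·log₂(0.161) = 0.4242
−0.169·log₂(0.169) = 0.4335
−0.120·log₂(0.120) = 0.3671
−0.134·log₂(0.134) = 0.3886
−0.076·log₂(0.076) = 0.2826
−0.146·log₂(0.146) = 0.4053
−0.194·log₂(0.194) = 0.4590
Sum ≈ 2.7601 → 2.7601 bits.

2.7601 bits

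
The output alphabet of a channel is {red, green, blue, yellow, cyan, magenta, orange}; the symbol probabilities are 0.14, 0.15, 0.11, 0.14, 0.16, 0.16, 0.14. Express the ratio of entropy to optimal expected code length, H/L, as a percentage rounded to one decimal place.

98.5%

Entropy H = −Σ p log₂ p ≈ 2.7982 bits.
Huffman merges: 11/100+7/50→1/4; 7/50+7/50→7/25; 3/20+4/25→31/100; 4/25+1/4→41/100; 7/25+31/100→59/100; 41/100+59/100→1. L = 71/25 ≈ 2.8400.
Efficiency = H/L = 2.7982/2.8400 = 98.5%.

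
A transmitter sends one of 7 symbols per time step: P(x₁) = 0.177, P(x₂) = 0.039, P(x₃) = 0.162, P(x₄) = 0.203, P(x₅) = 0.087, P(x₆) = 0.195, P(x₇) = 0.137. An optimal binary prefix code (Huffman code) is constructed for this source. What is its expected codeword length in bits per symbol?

Repeatedly combine the two least-probable nodes; the expected code length is the sum of the merged weights.
merge 39/1000 + 87/1000 → 63/500
merge 63/500 + 137/1000 → 263/1000
merge 81/500 + 177/1000 → 339/1000
merge 39/200 + 203/1000 → 199/500
merge 263/1000 + 339/1000 → 301/500
merge 199/500 + 301/500 → 1
L = 63/500 + 263/1000 + 339/1000 + 199/500 + 301/500 + 1 = 341/125 = 2.728 bits/symbol.

2.728 bits/symbol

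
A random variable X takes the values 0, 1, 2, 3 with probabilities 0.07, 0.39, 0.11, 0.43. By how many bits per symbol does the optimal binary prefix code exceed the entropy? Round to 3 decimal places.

0.078 bits

Entropy H = −Σ p log₂ p ≈ 1.6722 bits.
Huffman merges: 7/100+11/100→9/50; 9/50+39/100→57/100; 43/100+57/100→1. L = 7/4 ≈ 1.7500.
L − H = 1.7500 − 1.6722 = 0.078 bits.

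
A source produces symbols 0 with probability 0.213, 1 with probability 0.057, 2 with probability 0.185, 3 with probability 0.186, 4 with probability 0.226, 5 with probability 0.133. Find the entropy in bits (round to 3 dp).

H = −Σ pᵢ log₂ pᵢ.
−0.213·log₂(0.213) = 0.4752
−0.057·log₂(0.057) = 0.2356
−0.185·log₂(0.185) = 0.4504
−0.186·log₂(0.186) = 0.4514
−0.226·log₂(0.226) = 0.4849
−0.133·log₂(0.133) = 0.3871
Sum ≈ 2.4845 → 2.485 bits.

2.485 bits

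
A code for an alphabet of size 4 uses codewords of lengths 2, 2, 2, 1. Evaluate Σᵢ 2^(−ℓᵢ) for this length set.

1.25

With common denominator 2^2 = 4: Σ 2^(−ℓᵢ) = 1/4 + 1/4 + 1/4 + 2/4 = 5/4 = 1.25.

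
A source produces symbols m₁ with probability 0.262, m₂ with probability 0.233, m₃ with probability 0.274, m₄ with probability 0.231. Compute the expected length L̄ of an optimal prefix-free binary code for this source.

2 bits/symbol

Repeatedly combine the two least-probable nodes; the expected code length is the sum of the merged weights.
merge 231/1000 + 233/1000 → 58/125
merge 131/500 + 137/500 → 67/125
merge 58/125 + 67/125 → 1
L = 58/125 + 67/125 + 1 = 2 bits/symbol.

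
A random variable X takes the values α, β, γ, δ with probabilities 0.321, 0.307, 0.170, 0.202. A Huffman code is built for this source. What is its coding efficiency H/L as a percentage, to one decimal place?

97.5%

Entropy H = −Σ p log₂ p ≈ 1.9500 bits.
Huffman merges: 17/100+101/500→93/250; 307/1000+321/1000→157/250; 93/250+157/250→1. L = 2 ≈ 2.0000.
Efficiency = H/L = 1.9500/2.0000 = 97.5%.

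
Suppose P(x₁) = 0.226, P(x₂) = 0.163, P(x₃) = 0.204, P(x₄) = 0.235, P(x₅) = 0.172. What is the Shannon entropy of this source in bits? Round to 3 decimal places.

H = −Σ pᵢ log₂ pᵢ.
−0.226·log₂(0.226) = 0.4849
−0.163·log₂(0.163) = 0.4266
−0.204·log₂(0.204) = 0.4678
−0.235·log₂(0.235) = 0.4910
−0.172·log₂(0.172) = 0.4368
Sum ≈ 2.3071 → 2.307 bits.

2.307 bits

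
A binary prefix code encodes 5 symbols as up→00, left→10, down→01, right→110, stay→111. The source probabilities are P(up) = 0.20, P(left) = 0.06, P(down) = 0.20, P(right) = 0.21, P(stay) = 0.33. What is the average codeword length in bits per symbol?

2.54 bits/symbol

L̄ = Σ pᵢ·ℓᵢ = 0.20·2 + 0.06·2 + 0.20·2 + 0.21·3 + 0.33·3 = 2.54 bits/symbol.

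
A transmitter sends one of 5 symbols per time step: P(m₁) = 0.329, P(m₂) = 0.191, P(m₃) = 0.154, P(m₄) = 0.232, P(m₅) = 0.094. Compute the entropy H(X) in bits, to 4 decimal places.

H = −Σ pᵢ log₂ pᵢ.
−0.329·log₂(0.329) = 0.5277
−0.191·log₂(0.191) = 0.4562
−0.154·log₂(0.154) = 0.4156
−0.232·log₂(0.232) = 0.4890
−0.094·log₂(0.094) = 0.3207
Sum ≈ 2.2091 → 2.2091 bits.

2.2091 bits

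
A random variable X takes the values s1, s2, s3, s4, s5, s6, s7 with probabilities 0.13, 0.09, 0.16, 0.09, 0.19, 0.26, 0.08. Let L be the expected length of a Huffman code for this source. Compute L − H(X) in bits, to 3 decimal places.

0.037 bits

Entropy H = −Σ p log₂ p ≈ 2.6830 bits.
Huffman merges: 2/25+9/100→17/100; 9/100+13/100→11/50; 4/25+17/100→33/100; 19/100+11/50→41/100; 13/50+33/100→59/100; 41/100+59/100→1. L = 68/25 ≈ 2.7200.
L − H = 2.7200 − 2.6830 = 0.037 bits.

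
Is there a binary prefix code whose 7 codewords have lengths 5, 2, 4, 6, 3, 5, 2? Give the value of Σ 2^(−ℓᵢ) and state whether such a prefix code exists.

With common denominator 2^6 = 64: Σ 2^(−ℓᵢ) = 2/64 + 16/64 + 4/64 + 1/64 + 8/64 + 2/64 + 16/64 = 49/64 = 0.765625.
Kraft's inequality requires Σ ≤ 1; here Σ = 0.765625 ≤ 1, so such a prefix code exists.

0.765625; yes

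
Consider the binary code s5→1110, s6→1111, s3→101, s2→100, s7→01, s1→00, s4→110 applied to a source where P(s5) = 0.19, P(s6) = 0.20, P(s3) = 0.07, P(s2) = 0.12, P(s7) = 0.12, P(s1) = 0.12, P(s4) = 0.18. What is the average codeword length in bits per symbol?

L̄ = Σ pᵢ·ℓᵢ = 0.19·4 + 0.20·4 + 0.07·3 + 0.12·3 + 0.12·2 + 0.12·2 + 0.18·3 = 3.15 bits/symbol.

3.15 bits/symbol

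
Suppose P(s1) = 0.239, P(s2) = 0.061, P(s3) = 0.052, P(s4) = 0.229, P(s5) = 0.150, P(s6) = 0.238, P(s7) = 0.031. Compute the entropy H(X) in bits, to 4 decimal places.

2.5072 bits

H = −Σ pᵢ log₂ pᵢ.
−0.239·log₂(0.239) = 0.4935
−0.061·log₂(0.061) = 0.2461
−0.052·log₂(0.052) = 0.2218
−0.229·log₂(0.229) = 0.4870
−0.150·log₂(0.150) = 0.4105
−0.238·log₂(0.238) = 0.4929
−0.031·log₂(0.031) = 0.1554
Sum ≈ 2.5072 → 2.5072 bits.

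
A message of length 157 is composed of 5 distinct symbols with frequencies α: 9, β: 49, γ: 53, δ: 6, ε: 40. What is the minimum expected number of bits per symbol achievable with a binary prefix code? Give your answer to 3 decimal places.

2.096 bits/symbol

Probabilities are the counts divided by 157.
Repeatedly combine the two least-probable nodes; the expected code length is the sum of the merged weights.
merge 6/157 + 9/157 → 15/157
merge 15/157 + 40/157 → 55/157
merge 49/157 + 53/157 → 102/157
merge 55/157 + 102/157 → 1
L = 15/157 + 55/157 + 102/157 + 1 = 329/157 ≈ 2.096 bits/symbol.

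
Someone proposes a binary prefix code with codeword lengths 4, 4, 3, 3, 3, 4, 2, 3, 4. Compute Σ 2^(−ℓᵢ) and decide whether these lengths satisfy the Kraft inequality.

1; yes

With common denominator 2^4 = 16: Σ 2^(−ℓᵢ) = 1/16 + 1/16 + 2/16 + 2/16 + 2/16 + 1/16 + 4/16 + 2/16 + 1/16 = 16/16 = 1.
Kraft's inequality requires Σ ≤ 1; here Σ = 1 ≤ 1, so such a prefix code exists.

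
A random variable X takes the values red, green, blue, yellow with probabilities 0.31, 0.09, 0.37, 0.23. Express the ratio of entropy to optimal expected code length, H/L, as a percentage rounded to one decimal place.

95.1%

Entropy H = −Σ p log₂ p ≈ 1.8548 bits.
Huffman merges: 9/100+23/100→8/25; 31/100+8/25→63/100; 37/100+63/100→1. L = 39/20 ≈ 1.9500.
Efficiency = H/L = 1.8548/1.9500 = 95.1%.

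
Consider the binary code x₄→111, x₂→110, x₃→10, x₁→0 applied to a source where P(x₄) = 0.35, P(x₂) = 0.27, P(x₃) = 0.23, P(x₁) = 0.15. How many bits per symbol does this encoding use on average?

L̄ = Σ pᵢ·ℓᵢ = 0.35·3 + 0.27·3 + 0.23·2 + 0.15·1 = 2.47 bits/symbol.

2.47 bits/symbol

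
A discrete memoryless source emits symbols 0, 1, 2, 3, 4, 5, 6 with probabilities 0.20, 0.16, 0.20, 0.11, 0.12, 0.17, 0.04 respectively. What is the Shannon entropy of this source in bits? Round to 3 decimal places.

2.689 bits

H = −Σ pᵢ log₂ pᵢ.
−0.20·log₂(0.20) = 0.4644
−0.16·log₂(0.16) = 0.4230
−0.20·log₂(0.20) = 0.4644
−0.11·log₂(0.11) = 0.3503
−0.12·log₂(0.12) = 0.3671
−0.17·log₂(0.17) = 0.4346
−0.04·log₂(0.04) = 0.1858
Sum ≈ 2.6895 → 2.689 bits.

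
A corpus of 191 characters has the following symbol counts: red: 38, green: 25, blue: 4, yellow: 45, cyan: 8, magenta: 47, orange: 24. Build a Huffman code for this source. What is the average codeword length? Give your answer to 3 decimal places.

2.571 bits/symbol

Probabilities are the counts divided by 191.
Repeatedly combine the two least-probable nodes; the expected code length is the sum of the merged weights.
merge 4/191 + 8/191 → 12/191
merge 12/191 + 24/191 → 36/191
merge 25/191 + 36/191 → 61/191
merge 38/191 + 45/191 → 83/191
merge 47/191 + 61/191 → 108/191
merge 83/191 + 108/191 → 1
L = 12/191 + 36/191 + 61/191 + 83/191 + 108/191 + 1 = 491/191 ≈ 2.571 bits/symbol.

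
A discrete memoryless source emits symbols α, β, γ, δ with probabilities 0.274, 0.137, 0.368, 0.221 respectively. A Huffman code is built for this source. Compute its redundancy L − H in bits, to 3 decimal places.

Entropy H = −Σ p log₂ p ≈ 1.9167 bits.
Huffman merges: 137/1000+221/1000→179/500; 137/500+179/500→79/125; 46/125+79/125→1. L = 199/100 ≈ 1.9900.
L − H = 1.9900 − 1.9167 = 0.073 bits.

0.073 bits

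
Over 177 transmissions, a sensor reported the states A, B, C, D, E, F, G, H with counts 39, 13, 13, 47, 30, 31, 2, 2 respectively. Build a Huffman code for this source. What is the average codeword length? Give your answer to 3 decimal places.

2.627 bits/symbol

Probabilities are the counts divided by 177.
Repeatedly combine the two least-probable nodes; the expected code length is the sum of the merged weights.
merge 2/177 + 2/177 → 4/177
merge 4/177 + 13/177 → 17/177
merge 13/177 + 17/177 → 10/59
merge 10/59 + 10/59 → 20/59
merge 31/177 + 13/59 → 70/177
merge 47/177 + 20/59 → 107/177
merge 70/177 + 107/177 → 1
L = 4/177 + 17/177 + 10/59 + 20/59 + 70/177 + 107/177 + 1 = 155/59 ≈ 2.627 bits/symbol.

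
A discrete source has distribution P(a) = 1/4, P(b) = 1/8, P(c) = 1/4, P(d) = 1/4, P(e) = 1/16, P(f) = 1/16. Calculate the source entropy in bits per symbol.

2.375 bits

Each probability is a power of 1/2, so log₂(1/p) is an integer.
H = Σ p·log₂(1/p) = 1/4·2 + 1/8·3 + 1/4·2 + 1/4·2 + 1/16·4 + 1/16·4 = 2.375 bits.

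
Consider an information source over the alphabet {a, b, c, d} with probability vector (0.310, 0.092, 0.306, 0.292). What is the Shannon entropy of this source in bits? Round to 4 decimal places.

1.8818 bits

H = −Σ pᵢ log₂ pᵢ.
−0.310·log₂(0.310) = 0.5238
−0.092·log₂(0.092) = 0.3167
−0.306·log₂(0.306) = 0.5228
−0.292·log₂(0.292) = 0.5186
Sum ≈ 1.8818 → 1.8818 bits.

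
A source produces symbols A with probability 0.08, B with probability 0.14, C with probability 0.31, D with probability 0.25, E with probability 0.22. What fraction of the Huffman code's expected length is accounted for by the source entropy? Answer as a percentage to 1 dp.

98.8%

Entropy H = −Σ p log₂ p ≈ 2.1930 bits.
Huffman merges: 2/25+7/50→11/50; 11/50+11/50→11/25; 1/4+31/100→14/25; 11/25+14/25→1. L = 111/50 ≈ 2.2200.
Efficiency = H/L = 2.1930/2.2200 = 98.8%.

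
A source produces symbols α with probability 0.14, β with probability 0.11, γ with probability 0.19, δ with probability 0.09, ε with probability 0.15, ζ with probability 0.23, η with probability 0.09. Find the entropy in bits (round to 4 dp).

H = −Σ pᵢ log₂ pᵢ.
−0.14·log₂(0.14) = 0.3971
−0.11·log₂(0.11) = 0.3503
−0.19·log₂(0.19) = 0.4552
−0.09·log₂(0.09) = 0.3127
−0.15·log₂(0.15) = 0.4105
−0.23·log₂(0.23) = 0.4877
−0.09·log₂(0.09) = 0.3127
Sum ≈ 2.7261 → 2.7261 bits.

2.7261 bits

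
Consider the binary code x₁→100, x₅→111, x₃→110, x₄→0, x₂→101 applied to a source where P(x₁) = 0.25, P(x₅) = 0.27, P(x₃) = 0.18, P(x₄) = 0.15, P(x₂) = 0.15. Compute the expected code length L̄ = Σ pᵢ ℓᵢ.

L̄ = Σ pᵢ·ℓᵢ = 0.25·3 + 0.27·3 + 0.18·3 + 0.15·1 + 0.15·3 = 2.7 bits/symbol.

2.7 bits/symbol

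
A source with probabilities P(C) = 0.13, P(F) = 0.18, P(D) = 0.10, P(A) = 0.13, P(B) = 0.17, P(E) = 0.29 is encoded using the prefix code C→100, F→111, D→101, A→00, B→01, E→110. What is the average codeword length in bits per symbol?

2.7 bits/symbol

L̄ = Σ pᵢ·ℓᵢ = 0.13·3 + 0.18·3 + 0.10·3 + 0.13·2 + 0.17·2 + 0.29·3 = 2.7 bits/symbol.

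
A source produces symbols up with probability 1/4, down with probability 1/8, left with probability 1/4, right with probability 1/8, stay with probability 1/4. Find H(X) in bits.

Each probability is a power of 1/2, so log₂(1/p) is an integer.
H = Σ p·log₂(1/p) = 1/4·2 + 1/8·3 + 1/4·2 + 1/8·3 + 1/4·2 = 2.25 bits.

2.25 bits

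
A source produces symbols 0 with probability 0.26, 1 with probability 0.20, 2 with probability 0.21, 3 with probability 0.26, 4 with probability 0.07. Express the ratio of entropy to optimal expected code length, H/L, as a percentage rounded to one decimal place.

97.6%

Entropy H = −Σ p log₂ p ≈ 2.2163 bits.
Huffman merges: 7/100+1/5→27/100; 21/100+13/50→47/100; 13/50+27/100→53/100; 47/100+53/100→1. L = 227/100 ≈ 2.2700.
Efficiency = H/L = 2.2163/2.2700 = 97.6%.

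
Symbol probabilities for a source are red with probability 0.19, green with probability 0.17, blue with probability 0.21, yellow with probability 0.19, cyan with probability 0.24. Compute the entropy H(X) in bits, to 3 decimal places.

2.312 bits

H = −Σ pᵢ log₂ pᵢ.
−0.19·log₂(0.19) = 0.4552
−0.17·log₂(0.17) = 0.4346
−0.21·log₂(0.21) = 0.4728
−0.19·log₂(0.19) = 0.4552
−0.24·log₂(0.24) = 0.4941
Sum ≈ 2.3120 → 2.312 bits.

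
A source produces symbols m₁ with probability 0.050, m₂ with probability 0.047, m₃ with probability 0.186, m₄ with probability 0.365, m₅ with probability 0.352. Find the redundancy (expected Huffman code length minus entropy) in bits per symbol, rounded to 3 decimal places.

0.079 bits

Entropy H = −Σ p log₂ p ≈ 1.9357 bits.
Huffman merges: 47/1000+1/20→97/1000; 97/1000+93/500→283/1000; 283/1000+44/125→127/200; 73/200+127/200→1. L = 403/200 ≈ 2.0150.
L − H = 2.0150 − 1.9357 = 0.079 bits.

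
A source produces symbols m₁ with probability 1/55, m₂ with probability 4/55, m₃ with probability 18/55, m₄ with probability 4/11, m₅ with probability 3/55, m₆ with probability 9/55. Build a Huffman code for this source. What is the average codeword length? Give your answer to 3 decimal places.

2.164 bits/symbol

Repeatedly combine the two least-probable nodes; the expected code length is the sum of the merged weights.
merge 1/55 + 3/55 → 4/55
merge 4/55 + 4/55 → 8/55
merge 8/55 + 9/55 → 17/55
merge 17/55 + 18/55 → 7/11
merge 4/11 + 7/11 → 1
L = 4/55 + 8/55 + 17/55 + 7/11 + 1 = 119/55 ≈ 2.164 bits/symbol.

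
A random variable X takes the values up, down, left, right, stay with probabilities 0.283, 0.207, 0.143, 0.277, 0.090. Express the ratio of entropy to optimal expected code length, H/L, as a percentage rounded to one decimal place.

Entropy H = −Σ p log₂ p ≈ 2.2127 bits.
Huffman merges: 9/100+143/1000→233/1000; 207/1000+233/1000→11/25; 277/1000+283/1000→14/25; 11/25+14/25→1. L = 2233/1000 ≈ 2.2330.
Efficiency = H/L = 2.2127/2.2330 = 99.1%.

99.1%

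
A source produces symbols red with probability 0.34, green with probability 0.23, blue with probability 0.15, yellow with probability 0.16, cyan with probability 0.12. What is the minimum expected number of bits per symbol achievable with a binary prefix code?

Repeatedly combine the two least-probable nodes; the expected code length is the sum of the merged weights.
merge 3/25 + 3/20 → 27/100
merge 4/25 + 23/100 → 39/100
merge 27/100 + 17/50 → 61/100
merge 39/100 + 61/100 → 1
L = 27/100 + 39/100 + 61/100 + 1 = 227/100 = 2.27 bits/symbol.

2.27 bits/symbol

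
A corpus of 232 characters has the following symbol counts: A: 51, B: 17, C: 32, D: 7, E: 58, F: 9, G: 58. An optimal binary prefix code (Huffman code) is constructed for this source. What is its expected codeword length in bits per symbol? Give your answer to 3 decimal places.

Probabilities are the counts divided by 232.
Repeatedly combine the two least-probable nodes; the expected code length is the sum of the merged weights.
merge 7/232 + 9/232 → 2/29
merge 2/29 + 17/232 → 33/232
merge 4/29 + 33/232 → 65/232
merge 51/232 + 1/4 → 109/232
merge 1/4 + 65/232 → 123/232
merge 109/232 + 123/232 → 1
L = 2/29 + 33/232 + 65/232 + 109/232 + 123/232 + 1 = 289/116 ≈ 2.491 bits/symbol.

2.491 bits/symbol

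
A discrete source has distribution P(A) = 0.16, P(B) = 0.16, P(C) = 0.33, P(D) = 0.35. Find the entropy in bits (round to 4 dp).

1.9040 bits

H = −Σ pᵢ log₂ pᵢ.
−0.16·log₂(0.16) = 0.4230
−0.16·log₂(0.16) = 0.4230
−0.33·log₂(0.33) = 0.5278
−0.35·log₂(0.35) = 0.5301
Sum ≈ 1.9040 → 1.9040 bits.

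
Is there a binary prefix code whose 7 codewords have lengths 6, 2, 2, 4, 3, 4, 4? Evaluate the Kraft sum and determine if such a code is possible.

With common denominator 2^6 = 64: Σ 2^(−ℓᵢ) = 1/64 + 16/64 + 16/64 + 4/64 + 8/64 + 4/64 + 4/64 = 53/64 = 0.828125.
Kraft's inequality requires Σ ≤ 1; here Σ = 0.828125 ≤ 1, so such a prefix code exists.

0.828125; yes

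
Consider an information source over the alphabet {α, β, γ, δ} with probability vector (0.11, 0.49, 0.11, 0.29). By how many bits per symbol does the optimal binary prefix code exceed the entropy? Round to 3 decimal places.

Entropy H = −Σ p log₂ p ≈ 1.7228 bits.
Huffman merges: 11/100+11/100→11/50; 11/50+29/100→51/100; 49/100+51/100→1. L = 173/100 ≈ 1.7300.
L − H = 1.7300 − 1.7228 = 0.007 bits.

0.007 bits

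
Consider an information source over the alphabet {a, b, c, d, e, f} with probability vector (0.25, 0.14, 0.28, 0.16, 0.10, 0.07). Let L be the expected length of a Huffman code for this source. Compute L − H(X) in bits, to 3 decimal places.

0.035 bits

Entropy H = −Σ p log₂ p ≈ 2.4351 bits.
Huffman merges: 7/100+1/10→17/100; 7/50+4/25→3/10; 17/100+1/4→21/50; 7/25+3/10→29/50; 21/50+29/50→1. L = 247/100 ≈ 2.4700.
L − H = 2.4700 − 2.4351 = 0.035 bits.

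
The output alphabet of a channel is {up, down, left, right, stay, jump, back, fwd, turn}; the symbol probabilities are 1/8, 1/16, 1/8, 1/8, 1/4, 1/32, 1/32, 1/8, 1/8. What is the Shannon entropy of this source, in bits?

Each probability is a power of 1/2, so log₂(1/p) is an integer.
H = Σ p·log₂(1/p) = 1/8·3 + 1/16·4 + 1/8·3 + 1/8·3 + 1/4·2 + 1/32·5 + 1/32·5 + 1/8·3 + 1/8·3 = 2.9375 bits.

2.9375 bits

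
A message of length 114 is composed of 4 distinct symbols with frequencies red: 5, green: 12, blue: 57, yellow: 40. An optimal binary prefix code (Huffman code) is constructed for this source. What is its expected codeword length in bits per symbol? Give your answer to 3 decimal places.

1.649 bits/symbol

Probabilities are the counts divided by 114.
Repeatedly combine the two least-probable nodes; the expected code length is the sum of the merged weights.
merge 5/114 + 2/19 → 17/114
merge 17/114 + 20/57 → 1/2
merge 1/2 + 1/2 → 1
L = 17/114 + 1/2 + 1 = 94/57 ≈ 1.649 bits/symbol.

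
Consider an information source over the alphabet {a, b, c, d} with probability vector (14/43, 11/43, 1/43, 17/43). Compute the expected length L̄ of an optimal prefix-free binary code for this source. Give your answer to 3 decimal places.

Repeatedly combine the two least-probable nodes; the expected code length is the sum of the merged weights.
merge 1/43 + 11/43 → 12/43
merge 12/43 + 14/43 → 26/43
merge 17/43 + 26/43 → 1
L = 12/43 + 26/43 + 1 = 81/43 ≈ 1.884 bits/symbol.

1.884 bits/symbol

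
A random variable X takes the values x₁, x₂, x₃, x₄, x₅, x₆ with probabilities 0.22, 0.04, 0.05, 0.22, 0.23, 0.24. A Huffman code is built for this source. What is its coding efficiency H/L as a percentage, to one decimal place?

97.7%

Entropy H = −Σ p log₂ p ≈ 2.3448 bits.
Huffman merges: 1/25+1/20→9/100; 9/100+11/50→31/100; 11/50+23/100→9/20; 6/25+31/100→11/20; 9/20+11/20→1. L = 12/5 ≈ 2.4000.
Efficiency = H/L = 2.3448/2.4000 = 97.7%.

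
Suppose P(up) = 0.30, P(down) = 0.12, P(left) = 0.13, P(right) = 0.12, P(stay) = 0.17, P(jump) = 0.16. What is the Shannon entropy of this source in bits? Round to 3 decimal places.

H = −Σ pᵢ log₂ pᵢ.
−0.30·log₂(0.30) = 0.5211
−0.12·log₂(0.12) = 0.3671
−0.13·log₂(0.13) = 0.3826
−0.12·log₂(0.12) = 0.3671
−0.17·log₂(0.17) = 0.4346
−0.16·log₂(0.16) = 0.4230
Sum ≈ 2.4955 → 2.495 bits.

2.495 bits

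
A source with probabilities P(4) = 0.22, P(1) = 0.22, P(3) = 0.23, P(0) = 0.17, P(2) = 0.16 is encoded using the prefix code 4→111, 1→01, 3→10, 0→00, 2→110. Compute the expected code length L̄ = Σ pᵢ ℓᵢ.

2.38 bits/symbol

L̄ = Σ pᵢ·ℓᵢ = 0.22·3 + 0.22·2 + 0.23·2 + 0.17·2 + 0.16·3 = 2.38 bits/symbol.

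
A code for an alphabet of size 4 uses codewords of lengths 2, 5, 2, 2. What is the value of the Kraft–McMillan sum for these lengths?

0.78125

With common denominator 2^5 = 32: Σ 2^(−ℓᵢ) = 8/32 + 1/32 + 8/32 + 8/32 = 25/32 = 0.78125.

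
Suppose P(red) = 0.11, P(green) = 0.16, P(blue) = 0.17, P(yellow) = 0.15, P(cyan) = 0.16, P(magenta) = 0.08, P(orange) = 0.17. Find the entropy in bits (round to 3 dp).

2.768 bits

H = −Σ pᵢ log₂ pᵢ.
−0.11·log₂(0.11) = 0.3503
−0.16·log₂(0.16) = 0.4230
−0.17·log₂(0.17) = 0.4346
−0.15·log₂(0.15) = 0.4105
−0.16·log₂(0.16) = 0.4230
−0.08·log₂(0.08) = 0.2915
−0.17·log₂(0.17) = 0.4346
Sum ≈ 2.7675 → 2.768 bits.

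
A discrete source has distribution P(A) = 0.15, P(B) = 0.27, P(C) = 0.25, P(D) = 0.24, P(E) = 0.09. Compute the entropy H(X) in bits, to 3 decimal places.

H = −Σ pᵢ log₂ pᵢ.
−0.15·log₂(0.15) = 0.4105
−0.27·log₂(0.27) = 0.5100
−0.25·log₂(0.25) = 0.5000
−0.24·log₂(0.24) = 0.4941
−0.09·log₂(0.09) = 0.3127
Sum ≈ 2.2274 → 2.227 bits.

2.227 bits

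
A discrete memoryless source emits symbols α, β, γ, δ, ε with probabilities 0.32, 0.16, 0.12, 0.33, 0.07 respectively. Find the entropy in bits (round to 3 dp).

2.112 bits

H = −Σ pᵢ log₂ pᵢ.
−0.32·log₂(0.32) = 0.5260
−0.16·log₂(0.16) = 0.4230
−0.12·log₂(0.12) = 0.3671
−0.33·log₂(0.33) = 0.5278
−0.07·log₂(0.07) = 0.2686
Sum ≈ 2.1125 → 2.112 bits.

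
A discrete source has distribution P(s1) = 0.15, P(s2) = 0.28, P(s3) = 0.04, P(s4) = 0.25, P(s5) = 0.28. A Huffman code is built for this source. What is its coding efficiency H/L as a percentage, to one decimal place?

Entropy H = −Σ p log₂ p ≈ 2.1247 bits.
Huffman merges: 1/25+3/20→19/100; 19/100+1/4→11/25; 7/25+7/25→14/25; 11/25+14/25→1. L = 219/100 ≈ 2.1900.
Efficiency = H/L = 2.1247/2.1900 = 97.0%.

97.0%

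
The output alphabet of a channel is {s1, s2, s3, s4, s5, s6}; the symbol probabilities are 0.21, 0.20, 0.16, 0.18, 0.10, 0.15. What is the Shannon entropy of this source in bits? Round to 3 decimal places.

2.548 bits

H = −Σ pᵢ log₂ pᵢ.
−0.21·log₂(0.21) = 0.4728
−0.20·log₂(0.20) = 0.4644
−0.16·log₂(0.16) = 0.4230
−0.18·log₂(0.18) = 0.4453
−0.10·log₂(0.10) = 0.3322
−0.15·log₂(0.15) = 0.4105
Sum ≈ 2.5483 → 2.548 bits.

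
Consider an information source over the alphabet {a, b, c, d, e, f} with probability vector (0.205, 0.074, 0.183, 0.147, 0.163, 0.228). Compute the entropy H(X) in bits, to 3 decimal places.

2.515 bits

H = −Σ pᵢ log₂ pᵢ.
−0.205·log₂(0.205) = 0.4687
−0.074·log₂(0.074) = 0.2780
−0.183·log₂(0.183) = 0.4484
−0.147·log₂(0.147) = 0.4066
−0.163·log₂(0.163) = 0.4266
−0.228·log₂(0.228) = 0.4863
Sum ≈ 2.5145 → 2.515 bits.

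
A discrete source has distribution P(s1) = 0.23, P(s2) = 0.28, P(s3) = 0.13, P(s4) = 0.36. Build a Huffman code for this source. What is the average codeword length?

2 bits/symbol

Repeatedly combine the two least-probable nodes; the expected code length is the sum of the merged weights.
merge 13/100 + 23/100 → 9/25
merge 7/25 + 9/25 → 16/25
merge 9/25 + 16/25 → 1
L = 9/25 + 16/25 + 1 = 2 bits/symbol.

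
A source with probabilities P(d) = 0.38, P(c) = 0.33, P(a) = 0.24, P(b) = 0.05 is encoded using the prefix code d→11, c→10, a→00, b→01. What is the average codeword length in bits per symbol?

2 bits/symbol

L̄ = Σ pᵢ·ℓᵢ = 0.38·2 + 0.33·2 + 0.24·2 + 0.05·2 = 2 bits/symbol.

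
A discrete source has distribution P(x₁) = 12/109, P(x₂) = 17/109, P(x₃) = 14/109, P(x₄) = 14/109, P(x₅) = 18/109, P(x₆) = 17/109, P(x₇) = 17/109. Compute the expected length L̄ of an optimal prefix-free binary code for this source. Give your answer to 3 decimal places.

2.835 bits/symbol

Repeatedly combine the two least-probable nodes; the expected code length is the sum of the merged weights.
merge 12/109 + 14/109 → 26/109
merge 14/109 + 17/109 → 31/109
merge 17/109 + 17/109 → 34/109
merge 18/109 + 26/109 → 44/109
merge 31/109 + 34/109 → 65/109
merge 44/109 + 65/109 → 1
L = 26/109 + 31/109 + 34/109 + 44/109 + 65/109 + 1 = 309/109 ≈ 2.835 bits/symbol.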